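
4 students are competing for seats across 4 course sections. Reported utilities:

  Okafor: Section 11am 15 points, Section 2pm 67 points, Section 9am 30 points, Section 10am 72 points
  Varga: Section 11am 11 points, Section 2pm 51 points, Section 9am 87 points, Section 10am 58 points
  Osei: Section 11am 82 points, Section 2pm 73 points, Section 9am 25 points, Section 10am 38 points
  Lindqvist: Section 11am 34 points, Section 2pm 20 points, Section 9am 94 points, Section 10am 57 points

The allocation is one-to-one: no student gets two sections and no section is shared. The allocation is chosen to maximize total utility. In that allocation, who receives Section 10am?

Optimal: Okafor→Section 2pm (67 points), Varga→Section 10am (58 points), Osei→Section 11am (82 points), Lindqvist→Section 9am (94 points) — total 67+58+82+94 = 301 points.
Max-entry greedy (repeatedly take the single best remaining cell) gives 299 points, worse by 2.
Swapping Varga↔Okafor (Varga→Section 2pm 51 points, Okafor→Section 10am 72 points) loses 2.
Every other assignment is strictly worse.
Varga's own top section is Section 9am (87 points), but forcing Varga→Section 9am and reassigning the rest optimally gives only 293 points — worse by 8.

Varga receives Section 10am.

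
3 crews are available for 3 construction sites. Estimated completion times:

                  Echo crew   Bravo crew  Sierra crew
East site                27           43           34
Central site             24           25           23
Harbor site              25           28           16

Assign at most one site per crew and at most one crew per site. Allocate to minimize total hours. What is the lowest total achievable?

Optimal: Echo crew→East site (27 hours), Bravo crew→Central site (25 hours), Sierra crew→Harbor site (16 hours) — total 27+25+16 = 68 hours.
Row-greedy (each crew in turn takes its cheapest remaining site) gives 86 hours, worse by 18.
Next-best assignment: Echo crew→East site, Bravo crew→Harbor site, Sierra crew→Central site = 78 hours.

Min total: 68 hours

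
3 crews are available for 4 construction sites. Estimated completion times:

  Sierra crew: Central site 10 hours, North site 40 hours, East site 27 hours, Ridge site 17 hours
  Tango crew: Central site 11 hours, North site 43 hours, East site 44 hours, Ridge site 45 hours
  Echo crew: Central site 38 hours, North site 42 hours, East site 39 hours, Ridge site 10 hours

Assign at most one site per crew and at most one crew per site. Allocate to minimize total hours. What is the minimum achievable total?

Min total: 48 hours

Treat this as an assignment problem: match each crew to one site.
Optimal: Sierra crew→East site (27 hours), Tango crew→Central site (11 hours), Echo crew→Ridge site (10 hours) — total 27+11+10 = 48 hours.
Row-greedy (each crew in turn takes its cheapest remaining site) gives 63 hours, worse by 15.
Swapping Echo crew↔Sierra crew (Echo crew→East site 39 hours, Sierra crew→Ridge site 17 hours) adds 19.
No other one-to-one assignment undercuts 48 hours.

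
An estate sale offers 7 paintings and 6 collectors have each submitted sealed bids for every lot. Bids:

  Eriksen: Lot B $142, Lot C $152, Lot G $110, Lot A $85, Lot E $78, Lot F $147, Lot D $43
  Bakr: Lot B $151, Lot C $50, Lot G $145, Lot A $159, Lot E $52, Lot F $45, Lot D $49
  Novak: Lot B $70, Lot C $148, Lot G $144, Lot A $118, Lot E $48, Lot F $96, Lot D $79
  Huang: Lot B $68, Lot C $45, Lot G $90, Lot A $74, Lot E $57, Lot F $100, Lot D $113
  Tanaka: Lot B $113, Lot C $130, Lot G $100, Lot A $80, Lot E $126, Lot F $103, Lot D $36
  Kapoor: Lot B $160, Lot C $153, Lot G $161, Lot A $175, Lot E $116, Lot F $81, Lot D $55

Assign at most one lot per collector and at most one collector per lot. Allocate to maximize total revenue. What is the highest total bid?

This is the linear assignment problem.
Optimal: Eriksen→Lot C ($152), Bakr→Lot B ($151), Novak→Lot G ($144), Huang→Lot D ($113), Tanaka→Lot E ($126), Kapoor→Lot A ($175) — total 152+151+144+113+126+175 = $861.
Next-best assignment: Eriksen→Lot F, Bakr→Lot B, Novak→Lot C, Huang→Lot D, Tanaka→Lot E, Kapoor→Lot A = $860.
Swapping Huang↔Novak (Huang→Lot G $90, Novak→Lot D $79) loses 88.

Max total: $861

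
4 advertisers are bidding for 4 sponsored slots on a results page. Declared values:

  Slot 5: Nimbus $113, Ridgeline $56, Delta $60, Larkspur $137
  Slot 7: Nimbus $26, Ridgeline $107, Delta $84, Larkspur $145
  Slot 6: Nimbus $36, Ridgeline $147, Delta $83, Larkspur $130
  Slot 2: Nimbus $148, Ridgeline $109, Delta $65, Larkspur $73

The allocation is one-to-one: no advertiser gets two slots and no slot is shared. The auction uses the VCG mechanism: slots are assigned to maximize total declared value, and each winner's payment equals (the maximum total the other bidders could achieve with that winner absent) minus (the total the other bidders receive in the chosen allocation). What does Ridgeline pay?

Ridgeline pays $7.

Efficient allocation: Nimbus→Slot 2 ($148), Ridgeline→Slot 6 ($147), Delta→Slot 7 ($84), Larkspur→Slot 5 ($137); total welfare W = $516.
Ridgeline receives Slot 6 at value $147, so the others get W − 147 = $369.
Without Ridgeline: best allocation of the remaining 3 bidders over all 4 slots is Nimbus→Slot 2 ($148), Delta→Slot 6 ($83), Larkspur→Slot 7 ($145), total $376.
VCG payment = (others' best without Ridgeline) − (others' welfare with Ridgeline) = 376 − 369 = $7.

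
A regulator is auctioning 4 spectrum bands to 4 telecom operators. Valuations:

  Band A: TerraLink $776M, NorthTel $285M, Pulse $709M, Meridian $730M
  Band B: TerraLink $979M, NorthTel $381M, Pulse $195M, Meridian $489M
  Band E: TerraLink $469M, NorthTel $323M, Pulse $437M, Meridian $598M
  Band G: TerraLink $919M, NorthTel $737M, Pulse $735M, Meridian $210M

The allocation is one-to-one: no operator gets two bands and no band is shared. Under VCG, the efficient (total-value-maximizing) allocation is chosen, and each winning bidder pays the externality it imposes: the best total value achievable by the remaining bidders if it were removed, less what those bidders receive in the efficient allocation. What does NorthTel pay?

NorthTel pays $158M.

Efficient allocation: TerraLink→Band B ($979M), NorthTel→Band G ($737M), Pulse→Band A ($709M), Meridian→Band E ($598M); total welfare W = $3023M.
NorthTel receives Band G at value $737M, so the others get W − 737 = $2286M.
Without NorthTel: best allocation of the remaining 3 bidders over all 4 bands is TerraLink→Band B ($979M), Pulse→Band G ($735M), Meridian→Band A ($730M), total $2444M.
VCG payment = (others' best without NorthTel) − (others' welfare with NorthTel) = 2444 − 2286 = $158M.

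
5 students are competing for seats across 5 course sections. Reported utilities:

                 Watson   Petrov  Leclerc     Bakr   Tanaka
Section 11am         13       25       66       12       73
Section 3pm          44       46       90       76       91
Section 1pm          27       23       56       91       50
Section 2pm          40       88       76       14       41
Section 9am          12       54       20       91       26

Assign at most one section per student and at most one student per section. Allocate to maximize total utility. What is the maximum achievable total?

This is a one-to-one assignment (maximum-weight bipartite matching).
Optimal: Watson→Section 1pm (27 points), Petrov→Section 2pm (88 points), Leclerc→Section 3pm (90 points), Bakr→Section 9am (91 points), Tanaka→Section 11am (73 points) — total 27+88+90+91+73 = 369 points.
Next-best assignment: Watson→Section 1pm, Petrov→Section 2pm, Leclerc→Section 11am, Bakr→Section 9am, Tanaka→Section 3pm = 363 points.
Every other assignment is strictly worse.

Max total: 369 points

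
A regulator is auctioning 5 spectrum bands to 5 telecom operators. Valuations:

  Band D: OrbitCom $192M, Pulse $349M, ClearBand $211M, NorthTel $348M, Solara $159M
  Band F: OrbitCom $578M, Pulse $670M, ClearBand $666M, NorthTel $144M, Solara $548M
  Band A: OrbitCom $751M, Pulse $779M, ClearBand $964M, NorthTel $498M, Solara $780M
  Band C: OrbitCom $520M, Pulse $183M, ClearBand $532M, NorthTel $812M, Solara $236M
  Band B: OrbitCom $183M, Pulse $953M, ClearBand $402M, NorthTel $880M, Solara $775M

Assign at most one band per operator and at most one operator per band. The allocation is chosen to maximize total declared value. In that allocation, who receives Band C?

NorthTel receives Band C.

This is the linear assignment problem.
Optimal: OrbitCom→Band F ($578M), Pulse→Band D ($349M), ClearBand→Band A ($964M), NorthTel→Band C ($812M), Solara→Band B ($775M) — total 578+349+964+812+775 = $3478M.
Swapping Pulse↔ClearBand (Pulse→Band A $779M, ClearBand→Band D $211M) loses 323.
Every other assignment is strictly worse.
NorthTel's own top band is Band B ($880M), but forcing NorthTel→Band B and reassigning the rest optimally gives only $3261M — worse by 217.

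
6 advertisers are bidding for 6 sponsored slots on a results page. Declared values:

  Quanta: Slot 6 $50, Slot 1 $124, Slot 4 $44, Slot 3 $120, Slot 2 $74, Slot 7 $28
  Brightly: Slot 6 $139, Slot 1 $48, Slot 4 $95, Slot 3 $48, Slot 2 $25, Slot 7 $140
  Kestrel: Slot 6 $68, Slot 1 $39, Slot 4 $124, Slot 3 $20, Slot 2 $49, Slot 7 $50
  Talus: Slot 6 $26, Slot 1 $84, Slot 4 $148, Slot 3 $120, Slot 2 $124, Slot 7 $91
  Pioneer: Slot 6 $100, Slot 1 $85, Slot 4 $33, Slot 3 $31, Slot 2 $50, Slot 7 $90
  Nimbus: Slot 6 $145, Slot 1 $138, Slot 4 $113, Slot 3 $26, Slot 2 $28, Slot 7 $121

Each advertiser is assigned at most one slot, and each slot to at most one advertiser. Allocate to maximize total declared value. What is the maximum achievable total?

Optimal: Quanta→Slot 3 ($120), Brightly→Slot 7 ($140), Kestrel→Slot 4 ($124), Talus→Slot 2 ($124), Pioneer→Slot 6 ($100), Nimbus→Slot 1 ($138) — total 120+140+124+124+100+138 = $746.
Max-entry greedy (repeatedly take the single best remaining cell) gives $627, worse by 119.
Next-best assignment: Quanta→Slot 3, Brightly→Slot 7, Kestrel→Slot 4, Talus→Slot 2, Pioneer→Slot 1, Nimbus→Slot 6 = $738.
No other one-to-one assignment exceeds $746.

Max total: $746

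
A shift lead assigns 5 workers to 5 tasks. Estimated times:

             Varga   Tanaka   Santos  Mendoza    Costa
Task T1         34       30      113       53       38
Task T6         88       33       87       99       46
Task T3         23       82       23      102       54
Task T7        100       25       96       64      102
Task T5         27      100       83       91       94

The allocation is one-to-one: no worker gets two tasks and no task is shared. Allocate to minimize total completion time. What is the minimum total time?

Min total: 174 min

Optimal: Varga→Task T5 (27 min), Tanaka→Task T7 (25 min), Santos→Task T3 (23 min), Mendoza→Task T1 (53 min), Costa→Task T6 (46 min) — total 27+25+23+53+46 = 174 min.
Row-greedy (each worker in turn takes its cheapest remaining task) gives 230 min, worse by 56.
Next-best assignment: Varga→Task T5, Tanaka→Task T6, Santos→Task T3, Mendoza→Task T7, Costa→Task T1 = 185 min.
Checked against all permutations: 174 min is optimal.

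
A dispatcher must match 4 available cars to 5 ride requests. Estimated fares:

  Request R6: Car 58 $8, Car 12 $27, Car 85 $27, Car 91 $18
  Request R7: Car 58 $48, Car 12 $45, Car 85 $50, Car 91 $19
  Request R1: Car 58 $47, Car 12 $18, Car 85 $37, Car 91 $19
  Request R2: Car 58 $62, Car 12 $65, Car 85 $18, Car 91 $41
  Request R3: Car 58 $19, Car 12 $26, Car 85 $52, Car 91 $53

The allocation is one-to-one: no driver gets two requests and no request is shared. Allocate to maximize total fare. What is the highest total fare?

Max total: $215

This is the linear assignment problem.
Optimal: Car 58→Request R1 ($47), Car 12→Request R2 ($65), Car 85→Request R7 ($50), Car 91→Request R3 ($53) — total 47+65+50+53 = $215.
Column-greedy (each request in turn goes to its best remaining driver) gives $165, worse by 50.
Swapping Car 85↔Car 58 (Car 85→Request R1 $37, Car 58→Request R7 $48) loses 12.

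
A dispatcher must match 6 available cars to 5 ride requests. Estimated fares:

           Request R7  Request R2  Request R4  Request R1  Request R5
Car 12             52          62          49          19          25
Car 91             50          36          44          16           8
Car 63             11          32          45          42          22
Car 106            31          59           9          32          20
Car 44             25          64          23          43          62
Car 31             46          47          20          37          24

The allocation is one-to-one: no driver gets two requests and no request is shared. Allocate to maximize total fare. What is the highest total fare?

Optimal: Car 91→Request R7 ($50), Car 106→Request R2 ($59), Car 12→Request R4 ($49), Car 63→Request R1 ($42), Car 44→Request R5 ($62) — total 50+59+49+42+62 = $262.
Row-greedy (each driver in turn takes its best remaining request) gives $251, worse by 11.
Next-best assignment: Car 12→Request R7, Car 106→Request R2, Car 91→Request R4, Car 63→Request R1, Car 44→Request R5 = $259.
Every other assignment is strictly worse.

Max total: $262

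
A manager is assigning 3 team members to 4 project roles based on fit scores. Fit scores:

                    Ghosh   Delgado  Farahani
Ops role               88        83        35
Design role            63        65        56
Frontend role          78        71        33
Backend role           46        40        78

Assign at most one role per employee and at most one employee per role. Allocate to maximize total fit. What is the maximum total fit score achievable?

Max total: 239 pts

This is the linear assignment problem.
Optimal: Ghosh→Frontend role (78 pts), Delgado→Ops role (83 pts), Farahani→Backend role (78 pts) — total 78+83+78 = 239 pts.
Max-entry greedy (repeatedly take the single best remaining cell) gives 237 pts, worse by 2.
Next-best assignment: Ghosh→Ops role, Delgado→Frontend role, Farahani→Backend role = 237 pts.
No other one-to-one assignment exceeds 239 pts.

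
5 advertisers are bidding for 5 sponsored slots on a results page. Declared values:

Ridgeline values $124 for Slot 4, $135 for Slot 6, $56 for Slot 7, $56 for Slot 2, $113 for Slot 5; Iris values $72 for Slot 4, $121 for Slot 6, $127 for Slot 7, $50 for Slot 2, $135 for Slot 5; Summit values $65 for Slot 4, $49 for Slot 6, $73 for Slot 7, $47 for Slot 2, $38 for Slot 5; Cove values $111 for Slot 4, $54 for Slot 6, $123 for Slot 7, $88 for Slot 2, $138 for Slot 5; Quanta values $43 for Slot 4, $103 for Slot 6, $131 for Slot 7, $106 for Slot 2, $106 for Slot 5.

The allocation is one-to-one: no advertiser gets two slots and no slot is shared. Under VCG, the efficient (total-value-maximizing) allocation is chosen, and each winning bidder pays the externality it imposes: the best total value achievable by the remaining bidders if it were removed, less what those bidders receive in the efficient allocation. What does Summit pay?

Efficient allocation: Ridgeline→Slot 6 ($135), Iris→Slot 7 ($127), Summit→Slot 4 ($65), Cove→Slot 5 ($138), Quanta→Slot 2 ($106); total welfare W = $571.
Summit receives Slot 4 at value $65, so the others get W − 65 = $506.
Without Summit: best allocation of the remaining 4 bidders over all 5 slots is Ridgeline→Slot 4 ($124), Iris→Slot 6 ($121), Cove→Slot 5 ($138), Quanta→Slot 7 ($131), total $514.
VCG payment = (others' best without Summit) − (others' welfare with Summit) = 514 − 506 = $8.

Summit pays $8.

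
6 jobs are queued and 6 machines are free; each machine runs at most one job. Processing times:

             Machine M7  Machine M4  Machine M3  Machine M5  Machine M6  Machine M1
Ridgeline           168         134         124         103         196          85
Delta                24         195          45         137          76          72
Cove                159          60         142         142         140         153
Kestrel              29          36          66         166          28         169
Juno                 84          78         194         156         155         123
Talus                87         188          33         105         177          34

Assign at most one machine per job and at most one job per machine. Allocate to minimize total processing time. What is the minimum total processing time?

Min total: 354 min

Optimal: Ridgeline→Machine M5 (103 min), Delta→Machine M3 (45 min), Cove→Machine M4 (60 min), Kestrel→Machine M6 (28 min), Juno→Machine M7 (84 min), Talus→Machine M1 (34 min) — total 103+45+60+28+84+34 = 354 min.
Row-greedy (each job in turn takes its cheapest remaining machine) gives 386 min, worse by 32.
Swapping Delta↔Cove (Delta→Machine M4 195 min, Cove→Machine M3 142 min) adds 232.
No other one-to-one assignment undercuts 354 min.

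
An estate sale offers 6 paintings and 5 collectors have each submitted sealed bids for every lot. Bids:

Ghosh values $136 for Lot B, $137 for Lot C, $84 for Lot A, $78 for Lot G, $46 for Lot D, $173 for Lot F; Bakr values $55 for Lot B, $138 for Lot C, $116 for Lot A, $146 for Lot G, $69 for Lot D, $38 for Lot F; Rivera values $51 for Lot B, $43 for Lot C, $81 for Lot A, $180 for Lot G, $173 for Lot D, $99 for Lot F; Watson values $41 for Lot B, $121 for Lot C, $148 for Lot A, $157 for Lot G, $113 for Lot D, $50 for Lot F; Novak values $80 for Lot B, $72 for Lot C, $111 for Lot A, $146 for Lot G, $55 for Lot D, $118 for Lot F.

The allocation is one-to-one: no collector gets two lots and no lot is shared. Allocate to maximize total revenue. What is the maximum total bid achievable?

Optimal: Ghosh→Lot F ($173), Bakr→Lot C ($138), Rivera→Lot D ($173), Watson→Lot A ($148), Novak→Lot G ($146) — total 173+138+173+148+146 = $778.
Next-best assignment: Ghosh→Lot F, Bakr→Lot C, Rivera→Lot D, Watson→Lot G, Novak→Lot A = $752.
No other one-to-one assignment exceeds $778.

Max total: $778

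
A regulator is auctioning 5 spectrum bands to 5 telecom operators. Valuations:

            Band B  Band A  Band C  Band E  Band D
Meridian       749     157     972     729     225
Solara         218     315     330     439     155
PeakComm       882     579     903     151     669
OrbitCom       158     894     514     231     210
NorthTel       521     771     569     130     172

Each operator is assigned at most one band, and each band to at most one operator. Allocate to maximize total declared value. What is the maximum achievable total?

Optimal: Meridian→Band C ($972M), Solara→Band E ($439M), PeakComm→Band D ($669M), OrbitCom→Band A ($894M), NorthTel→Band B ($521M) — total 972+439+669+894+521 = $3495M.
Next-best assignment: Meridian→Band C, Solara→Band E, PeakComm→Band B, OrbitCom→Band A, NorthTel→Band D = $3359M.
Swapping PeakComm↔OrbitCom (PeakComm→Band A $579M, OrbitCom→Band D $210M) loses 774.

Maximum total: $3495M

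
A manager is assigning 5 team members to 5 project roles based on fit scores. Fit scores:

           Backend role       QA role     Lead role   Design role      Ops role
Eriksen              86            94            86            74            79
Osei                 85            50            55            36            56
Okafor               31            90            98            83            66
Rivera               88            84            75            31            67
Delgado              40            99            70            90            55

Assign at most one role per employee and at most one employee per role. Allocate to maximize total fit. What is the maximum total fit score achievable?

This is a one-to-one assignment (maximum-weight bipartite matching).
Optimal: Eriksen→Ops role (79 pts), Osei→Backend role (85 pts), Okafor→Lead role (98 pts), Rivera→QA role (84 pts), Delgado→Design role (90 pts) — total 79+85+98+84+90 = 436 pts.
Column-greedy (each role in turn goes to its best remaining employee) gives 415 pts, worse by 21.

Max total: 436 pts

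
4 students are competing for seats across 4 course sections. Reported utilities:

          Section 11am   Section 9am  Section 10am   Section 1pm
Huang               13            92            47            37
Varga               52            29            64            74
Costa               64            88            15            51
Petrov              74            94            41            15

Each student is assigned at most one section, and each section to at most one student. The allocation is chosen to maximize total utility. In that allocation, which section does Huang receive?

Huang receives Section 10am.

Treat this as an assignment problem: match each student to one section.
Optimal: Huang→Section 10am (47 points), Varga→Section 1pm (74 points), Costa→Section 9am (88 points), Petrov→Section 11am (74 points) — total 47+74+88+74 = 283 points.
Column-greedy (each section in turn goes to its best remaining student) gives 281 points, worse by 2.
Huang's own top section is Section 9am (92 points), but forcing Huang→Section 9am and reassigning the rest optimally gives only 281 points — worse by 2.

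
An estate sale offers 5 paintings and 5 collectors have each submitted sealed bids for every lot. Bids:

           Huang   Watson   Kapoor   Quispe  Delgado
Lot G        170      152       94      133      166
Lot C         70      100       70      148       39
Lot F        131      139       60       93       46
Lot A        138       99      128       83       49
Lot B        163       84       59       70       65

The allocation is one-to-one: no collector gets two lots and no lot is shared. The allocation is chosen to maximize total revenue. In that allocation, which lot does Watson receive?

Optimal: Huang→Lot B ($163), Watson→Lot F ($139), Kapoor→Lot A ($128), Quispe→Lot C ($148), Delgado→Lot G ($166) — total 163+139+128+148+166 = $744.
Max-entry greedy (repeatedly take the single best remaining cell) gives $650, worse by 94.
Swapping Huang↔Quispe (Huang→Lot C $70, Quispe→Lot B $70) loses 171.
Watson's own top lot is Lot G ($152), but forcing Watson→Lot G and reassigning the rest optimally gives only $637 — worse by 107.

Watson receives Lot F.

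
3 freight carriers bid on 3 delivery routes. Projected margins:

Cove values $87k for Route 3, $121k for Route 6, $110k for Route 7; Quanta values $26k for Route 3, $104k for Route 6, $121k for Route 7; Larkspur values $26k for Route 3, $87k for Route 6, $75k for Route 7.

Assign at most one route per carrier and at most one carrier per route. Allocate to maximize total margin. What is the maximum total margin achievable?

Optimal: Cove→Route 3 ($87k), Quanta→Route 7 ($121k), Larkspur→Route 6 ($87k) — total 87+121+87 = $295k.
Next-best assignment: Cove→Route 6, Quanta→Route 7, Larkspur→Route 3 = $268k.

Maximum total: $295k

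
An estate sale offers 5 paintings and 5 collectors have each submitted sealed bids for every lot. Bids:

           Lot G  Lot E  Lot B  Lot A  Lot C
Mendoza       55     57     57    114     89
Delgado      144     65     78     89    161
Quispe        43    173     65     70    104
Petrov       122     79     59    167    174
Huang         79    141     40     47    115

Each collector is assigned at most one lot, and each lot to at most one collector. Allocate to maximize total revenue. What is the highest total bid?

Treat this as an assignment problem: match each collector to one lot.
Optimal: Mendoza→Lot B ($57), Delgado→Lot G ($144), Quispe→Lot E ($173), Petrov→Lot A ($167), Huang→Lot C ($115) — total 57+144+173+167+115 = $656.
Max-entry greedy (repeatedly take the single best remaining cell) gives $645, worse by 11.
Next-best assignment: Mendoza→Lot A, Delgado→Lot G, Quispe→Lot E, Petrov→Lot C, Huang→Lot B = $645.

Max total: $656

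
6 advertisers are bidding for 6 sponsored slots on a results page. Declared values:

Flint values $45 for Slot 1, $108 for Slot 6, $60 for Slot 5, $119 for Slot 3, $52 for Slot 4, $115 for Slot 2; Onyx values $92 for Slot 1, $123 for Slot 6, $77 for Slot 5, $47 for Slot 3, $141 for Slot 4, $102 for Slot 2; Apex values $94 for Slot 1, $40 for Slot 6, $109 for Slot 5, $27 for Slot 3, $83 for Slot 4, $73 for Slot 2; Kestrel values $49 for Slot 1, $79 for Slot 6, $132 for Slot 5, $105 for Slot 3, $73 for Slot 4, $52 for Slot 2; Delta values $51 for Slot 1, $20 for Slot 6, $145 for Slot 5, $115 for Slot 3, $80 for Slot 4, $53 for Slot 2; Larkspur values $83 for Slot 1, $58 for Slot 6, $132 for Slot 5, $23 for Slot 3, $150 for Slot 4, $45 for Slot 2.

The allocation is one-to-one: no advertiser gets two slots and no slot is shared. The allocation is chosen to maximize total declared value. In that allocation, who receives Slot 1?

This is a one-to-one assignment (maximum-weight bipartite matching).
Optimal: Flint→Slot 2 ($115), Onyx→Slot 6 ($123), Apex→Slot 1 ($94), Kestrel→Slot 3 ($105), Delta→Slot 5 ($145), Larkspur→Slot 4 ($150) — total 115+123+94+105+145+150 = $732.
Column-greedy (each slot in turn goes to its best remaining advertiser) gives $683, worse by 49.
Next-best assignment: Flint→Slot 2, Onyx→Slot 6, Apex→Slot 1, Kestrel→Slot 5, Delta→Slot 3, Larkspur→Slot 4 = $729.
Apex's own top slot is Slot 5 ($109), but forcing Apex→Slot 5 and reassigning the rest optimally gives only $661 — worse by 71.

Apex receives Slot 1.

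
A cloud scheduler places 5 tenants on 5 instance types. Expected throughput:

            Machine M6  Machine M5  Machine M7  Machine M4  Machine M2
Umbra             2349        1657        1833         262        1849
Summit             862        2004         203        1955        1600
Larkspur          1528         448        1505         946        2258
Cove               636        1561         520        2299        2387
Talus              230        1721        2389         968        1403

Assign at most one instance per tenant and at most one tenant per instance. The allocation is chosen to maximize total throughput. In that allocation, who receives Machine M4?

Optimal: Umbra→Machine M6 (2349 ops/s), Summit→Machine M5 (2004 ops/s), Larkspur→Machine M2 (2258 ops/s), Cove→Machine M4 (2299 ops/s), Talus→Machine M7 (2389 ops/s) — total 2349+2004+2258+2299+2389 = 11299 ops/s.
Max-entry greedy (repeatedly take the single best remaining cell) gives 10075 ops/s, worse by 1224.
Next-best assignment: Umbra→Machine M6, Summit→Machine M4, Larkspur→Machine M2, Cove→Machine M5, Talus→Machine M7 = 10512 ops/s.
Checked against all permutations: 11299 ops/s is optimal.
Cove's own top instance is Machine M2 (2387 ops/s), but forcing Cove→Machine M2 and reassigning the rest optimally gives only 10075 ops/s — worse by 1224.

Cove receives Machine M4.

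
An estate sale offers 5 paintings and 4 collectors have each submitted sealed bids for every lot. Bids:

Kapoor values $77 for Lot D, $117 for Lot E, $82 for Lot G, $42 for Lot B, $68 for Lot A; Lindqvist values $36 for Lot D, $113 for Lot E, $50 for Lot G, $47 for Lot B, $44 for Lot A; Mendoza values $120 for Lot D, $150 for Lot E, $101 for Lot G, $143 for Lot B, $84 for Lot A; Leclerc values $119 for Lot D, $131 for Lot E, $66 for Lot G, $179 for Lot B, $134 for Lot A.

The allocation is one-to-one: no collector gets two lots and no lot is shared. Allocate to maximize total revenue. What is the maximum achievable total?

Maximum total: $494

Optimal: Kapoor→Lot G ($82), Lindqvist→Lot E ($113), Mendoza→Lot D ($120), Leclerc→Lot B ($179) — total 82+113+120+179 = $494.
Column-greedy (each lot in turn goes to its best remaining collector) gives $380, worse by 114.
Next-best assignment: Kapoor→Lot A, Lindqvist→Lot E, Mendoza→Lot D, Leclerc→Lot B = $480.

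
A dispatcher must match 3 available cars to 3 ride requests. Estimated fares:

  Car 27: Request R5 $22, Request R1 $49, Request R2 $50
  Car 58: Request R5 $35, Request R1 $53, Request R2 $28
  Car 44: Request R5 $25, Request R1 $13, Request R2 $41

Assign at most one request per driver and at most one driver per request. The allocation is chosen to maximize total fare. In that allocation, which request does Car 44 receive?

This is a one-to-one assignment (maximum-weight bipartite matching).
Optimal: Car 27→Request R2 ($50), Car 58→Request R1 ($53), Car 44→Request R5 ($25) — total 50+53+25 = $128.
Column-greedy (each request in turn goes to its best remaining driver) gives $125, worse by 3.
Swapping Car 58↔Car 27 (Car 58→Request R2 $28, Car 27→Request R1 $49) loses 26.
Checked against all permutations: $128 is optimal.
Car 44's own top request is Request R2 ($41), but forcing Car 44→Request R2 and reassigning the rest optimally gives only $125 — worse by 3.

Car 44 receives Request R5.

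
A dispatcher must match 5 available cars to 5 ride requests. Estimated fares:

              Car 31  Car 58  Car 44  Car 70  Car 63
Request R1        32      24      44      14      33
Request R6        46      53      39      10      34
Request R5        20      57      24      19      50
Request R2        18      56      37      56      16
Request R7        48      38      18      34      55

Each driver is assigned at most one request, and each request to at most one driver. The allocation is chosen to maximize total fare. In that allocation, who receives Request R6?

This is a one-to-one assignment (maximum-weight bipartite matching).
Optimal: Car 31→Request R6 ($46), Car 58→Request R5 ($57), Car 44→Request R1 ($44), Car 70→Request R2 ($56), Car 63→Request R7 ($55) — total 46+57+44+56+55 = $258.
Column-greedy (each request in turn goes to its best remaining driver) gives $251, worse by 7.
Car 31's own top request is Request R7 ($48), but forcing Car 31→Request R7 and reassigning the rest optimally gives only $251 — worse by 7.

Car 31 receives Request R6.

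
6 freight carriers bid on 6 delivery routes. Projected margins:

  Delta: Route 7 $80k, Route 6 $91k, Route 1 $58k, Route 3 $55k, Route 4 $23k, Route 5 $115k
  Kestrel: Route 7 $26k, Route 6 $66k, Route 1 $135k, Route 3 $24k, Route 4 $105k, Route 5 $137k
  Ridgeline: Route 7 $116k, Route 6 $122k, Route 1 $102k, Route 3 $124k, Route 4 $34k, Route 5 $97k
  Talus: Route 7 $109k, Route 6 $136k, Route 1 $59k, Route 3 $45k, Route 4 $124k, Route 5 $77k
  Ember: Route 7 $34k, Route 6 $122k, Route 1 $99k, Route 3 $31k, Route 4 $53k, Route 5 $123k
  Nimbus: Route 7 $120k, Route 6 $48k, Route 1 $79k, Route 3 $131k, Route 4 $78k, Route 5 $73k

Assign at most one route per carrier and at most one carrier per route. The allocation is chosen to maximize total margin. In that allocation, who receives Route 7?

Ridgeline receives Route 7.

This is a one-to-one assignment (maximum-weight bipartite matching).
Optimal: Delta→Route 5 ($115k), Kestrel→Route 1 ($135k), Ridgeline→Route 7 ($116k), Talus→Route 4 ($124k), Ember→Route 6 ($122k), Nimbus→Route 3 ($131k) — total 115+135+116+124+122+131 = $743k.
Max-entry greedy (repeatedly take the single best remaining cell) gives $642k, worse by 101.
Ridgeline's own top route is Route 3 ($124k), but forcing Ridgeline→Route 3 and reassigning the rest optimally gives only $740k — worse by 3.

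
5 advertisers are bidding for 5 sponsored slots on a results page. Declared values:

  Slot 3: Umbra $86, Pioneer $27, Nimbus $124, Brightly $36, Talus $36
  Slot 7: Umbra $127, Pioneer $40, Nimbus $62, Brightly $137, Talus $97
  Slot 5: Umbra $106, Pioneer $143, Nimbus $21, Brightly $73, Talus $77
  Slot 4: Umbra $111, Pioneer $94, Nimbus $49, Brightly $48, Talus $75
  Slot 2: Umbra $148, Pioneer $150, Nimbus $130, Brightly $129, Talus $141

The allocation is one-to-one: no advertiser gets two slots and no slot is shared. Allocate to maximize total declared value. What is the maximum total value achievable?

Optimal: Umbra→Slot 4 ($111), Pioneer→Slot 5 ($143), Nimbus→Slot 3 ($124), Brightly→Slot 7 ($137), Talus→Slot 2 ($141) — total 111+143+124+137+141 = $656.
Max-entry greedy (repeatedly take the single best remaining cell) gives $599, worse by 57.
Swapping Pioneer↔Nimbus (Pioneer→Slot 3 $27, Nimbus→Slot 5 $21) loses 219.

Max total: $656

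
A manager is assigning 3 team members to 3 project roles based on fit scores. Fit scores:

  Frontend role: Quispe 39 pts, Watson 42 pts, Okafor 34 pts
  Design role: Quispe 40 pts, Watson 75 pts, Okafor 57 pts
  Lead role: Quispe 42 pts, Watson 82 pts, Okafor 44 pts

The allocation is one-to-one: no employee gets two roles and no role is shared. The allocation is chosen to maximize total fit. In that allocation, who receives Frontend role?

Quispe receives Frontend role.

Optimal: Quispe→Frontend role (39 pts), Watson→Lead role (82 pts), Okafor→Design role (57 pts) — total 39+82+57 = 178 pts.
Column-greedy (each role in turn goes to its best remaining employee) gives 141 pts, worse by 37.
Next-best assignment: Quispe→Frontend role, Watson→Design role, Okafor→Lead role = 158 pts.
Quispe's own top role is Lead role (42 pts), but forcing Quispe→Lead role and reassigning the rest optimally gives only 151 pts — worse by 27.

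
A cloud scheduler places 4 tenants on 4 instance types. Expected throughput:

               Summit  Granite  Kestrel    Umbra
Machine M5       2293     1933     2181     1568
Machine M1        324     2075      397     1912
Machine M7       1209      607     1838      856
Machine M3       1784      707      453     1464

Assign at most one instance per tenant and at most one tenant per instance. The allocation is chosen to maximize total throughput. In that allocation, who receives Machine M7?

Kestrel receives Machine M7.

Treat this as an assignment problem: match each tenant to one instance.
Optimal: Summit→Machine M5 (2293 ops/s), Granite→Machine M1 (2075 ops/s), Kestrel→Machine M7 (1838 ops/s), Umbra→Machine M3 (1464 ops/s) — total 2293+2075+1838+1464 = 7670 ops/s.
Swapping Summit↔Umbra (Summit→Machine M3 1784 ops/s, Umbra→Machine M5 1568 ops/s) loses 405.
No other one-to-one assignment exceeds 7670 ops/s.
Kestrel's own top instance is Machine M5 (2181 ops/s), but forcing Kestrel→Machine M5 and reassigning the rest optimally gives only 6929 ops/s — worse by 741.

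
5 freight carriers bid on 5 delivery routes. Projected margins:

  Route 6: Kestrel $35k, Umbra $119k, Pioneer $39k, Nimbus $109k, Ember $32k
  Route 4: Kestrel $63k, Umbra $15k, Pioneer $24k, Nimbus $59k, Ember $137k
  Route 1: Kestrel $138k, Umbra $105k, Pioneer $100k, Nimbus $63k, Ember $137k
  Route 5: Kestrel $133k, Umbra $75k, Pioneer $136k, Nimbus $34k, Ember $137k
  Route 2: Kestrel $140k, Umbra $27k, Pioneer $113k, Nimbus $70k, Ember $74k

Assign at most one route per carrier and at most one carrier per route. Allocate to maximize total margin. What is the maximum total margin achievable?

Optimal: Kestrel→Route 2 ($140k), Umbra→Route 1 ($105k), Pioneer→Route 5 ($136k), Nimbus→Route 6 ($109k), Ember→Route 4 ($137k) — total 140+105+136+109+137 = $627k.
Max-entry greedy (repeatedly take the single best remaining cell) gives $595k, worse by 32.
Next-best assignment: Kestrel→Route 1, Umbra→Route 6, Pioneer→Route 5, Nimbus→Route 2, Ember→Route 4 = $600k.

Maximum total: $627k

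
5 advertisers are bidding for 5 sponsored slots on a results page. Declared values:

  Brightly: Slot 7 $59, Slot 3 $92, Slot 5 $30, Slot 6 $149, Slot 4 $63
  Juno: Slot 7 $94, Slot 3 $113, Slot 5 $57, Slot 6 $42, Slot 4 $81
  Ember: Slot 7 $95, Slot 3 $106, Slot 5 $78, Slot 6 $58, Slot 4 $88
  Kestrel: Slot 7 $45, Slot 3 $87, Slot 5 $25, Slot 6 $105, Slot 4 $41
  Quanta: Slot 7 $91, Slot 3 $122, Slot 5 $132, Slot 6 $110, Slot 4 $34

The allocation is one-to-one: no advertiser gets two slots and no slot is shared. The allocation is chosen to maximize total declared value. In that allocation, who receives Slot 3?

This is the linear assignment problem.
Optimal: Brightly→Slot 6 ($149), Juno→Slot 7 ($94), Ember→Slot 4 ($88), Kestrel→Slot 3 ($87), Quanta→Slot 5 ($132) — total 149+94+88+87+132 = $550.
Next-best assignment: Brightly→Slot 6, Juno→Slot 4, Ember→Slot 7, Kestrel→Slot 3, Quanta→Slot 5 = $544.
Swapping Brightly↔Kestrel (Brightly→Slot 3 $92, Kestrel→Slot 6 $105) loses 39.
Kestrel's own top slot is Slot 6 ($105), but forcing Kestrel→Slot 6 and reassigning the rest optimally gives only $511 — worse by 39.

Kestrel receives Slot 3.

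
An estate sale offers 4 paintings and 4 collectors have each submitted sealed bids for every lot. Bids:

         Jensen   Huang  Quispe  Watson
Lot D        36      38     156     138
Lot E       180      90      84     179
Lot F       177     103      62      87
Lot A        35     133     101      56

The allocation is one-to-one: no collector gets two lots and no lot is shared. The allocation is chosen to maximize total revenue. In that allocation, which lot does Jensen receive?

Jensen receives Lot F.

Optimal: Jensen→Lot F ($177), Huang→Lot A ($133), Quispe→Lot D ($156), Watson→Lot E ($179) — total 177+133+156+179 = $645.
Row-greedy (each collector in turn takes its best remaining lot) gives $556, worse by 89.
Swapping Huang↔Watson (Huang→Lot E $90, Watson→Lot A $56) loses 166.
Every other assignment is strictly worse.
Jensen's own top lot is Lot E ($180), but forcing Jensen→Lot E and reassigning the rest optimally gives only $556 — worse by 89.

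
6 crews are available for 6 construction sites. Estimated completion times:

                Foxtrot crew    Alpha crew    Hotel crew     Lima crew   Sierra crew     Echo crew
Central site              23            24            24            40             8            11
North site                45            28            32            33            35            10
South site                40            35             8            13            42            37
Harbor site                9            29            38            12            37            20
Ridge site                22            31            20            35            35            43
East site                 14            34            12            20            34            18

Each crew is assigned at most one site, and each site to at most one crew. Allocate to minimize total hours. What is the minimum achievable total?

Treat this as an assignment problem: match each crew to one site.
Optimal: Foxtrot crew→Harbor site (9 hours), Alpha crew→Ridge site (31 hours), Hotel crew→East site (12 hours), Lima crew→South site (13 hours), Sierra crew→Central site (8 hours), Echo crew→North site (10 hours) — total 9+31+12+13+8+10 = 83 hours.
Checked against all permutations: 83 hours is optimal.

Min total: 83 hours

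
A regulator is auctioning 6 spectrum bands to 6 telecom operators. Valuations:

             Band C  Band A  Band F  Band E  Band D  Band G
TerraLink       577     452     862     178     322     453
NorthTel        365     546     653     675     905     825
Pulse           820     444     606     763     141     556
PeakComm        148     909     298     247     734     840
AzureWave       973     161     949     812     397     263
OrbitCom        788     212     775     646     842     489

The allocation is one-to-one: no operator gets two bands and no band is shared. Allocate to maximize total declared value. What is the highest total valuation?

Max total: $5174M

Optimal: TerraLink→Band F ($862M), NorthTel→Band G ($825M), Pulse→Band E ($763M), PeakComm→Band A ($909M), AzureWave→Band C ($973M), OrbitCom→Band D ($842M) — total 862+825+763+909+973+842 = $5174M.
Column-greedy (each band in turn goes to its best remaining operator) gives $4901M, worse by 273.
Swapping PeakComm↔AzureWave (PeakComm→Band C $148M, AzureWave→Band A $161M) loses 1573.
No other one-to-one assignment exceeds $5174M.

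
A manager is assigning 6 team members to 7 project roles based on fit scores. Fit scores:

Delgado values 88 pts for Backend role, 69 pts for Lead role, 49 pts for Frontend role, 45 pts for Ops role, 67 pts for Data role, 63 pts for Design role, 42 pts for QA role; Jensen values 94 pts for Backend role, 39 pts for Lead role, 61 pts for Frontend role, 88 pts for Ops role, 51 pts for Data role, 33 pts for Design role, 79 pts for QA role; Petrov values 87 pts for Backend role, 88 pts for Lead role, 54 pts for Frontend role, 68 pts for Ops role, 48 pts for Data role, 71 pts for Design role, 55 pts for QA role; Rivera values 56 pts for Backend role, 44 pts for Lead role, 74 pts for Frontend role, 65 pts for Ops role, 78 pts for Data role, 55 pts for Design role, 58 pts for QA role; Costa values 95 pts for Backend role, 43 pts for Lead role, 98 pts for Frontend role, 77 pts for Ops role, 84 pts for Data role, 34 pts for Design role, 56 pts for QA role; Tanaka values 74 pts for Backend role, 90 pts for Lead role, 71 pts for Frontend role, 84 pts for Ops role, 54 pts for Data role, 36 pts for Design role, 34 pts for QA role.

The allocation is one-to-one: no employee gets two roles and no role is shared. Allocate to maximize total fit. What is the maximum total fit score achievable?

Maximum total: 515 pts

Optimal: Delgado→Backend role (88 pts), Jensen→QA role (79 pts), Petrov→Lead role (88 pts), Rivera→Data role (78 pts), Costa→Frontend role (98 pts), Tanaka→Ops role (84 pts) — total 88+79+88+78+98+84 = 515 pts.
Max-entry greedy (repeatedly take the single best remaining cell) gives 476 pts, worse by 39.
Next-best assignment: Delgado→Backend role, Jensen→Ops role, Petrov→Design role, Rivera→Data role, Costa→Frontend role, Tanaka→Lead role = 513 pts.
Swapping Costa↔Petrov (Costa→Lead role 43 pts, Petrov→Frontend role 54 pts) loses 89.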